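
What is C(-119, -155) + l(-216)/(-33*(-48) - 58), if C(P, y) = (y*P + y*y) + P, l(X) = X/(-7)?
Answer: 226196799/5341 ≈ 42351.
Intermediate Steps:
l(X) = -X/7 (l(X) = X*(-⅐) = -X/7)
C(P, y) = P + y² + P*y (C(P, y) = (P*y + y²) + P = (y² + P*y) + P = P + y² + P*y)
C(-119, -155) + l(-216)/(-33*(-48) - 58) = (-119 + (-155)² - 119*(-155)) + (-⅐*(-216))/(-33*(-48) - 58) = (-119 + 24025 + 18445) + 216/(7*(1584 - 58)) = 42351 + (216/7)/1526 = 42351 + (216/7)*(1/1526) = 42351 + 108/5341 = 226196799/5341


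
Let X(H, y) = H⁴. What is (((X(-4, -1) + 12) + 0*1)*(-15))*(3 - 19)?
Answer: 64320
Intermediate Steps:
(((X(-4, -1) + 12) + 0*1)*(-15))*(3 - 19) = ((((-4)⁴ + 12) + 0*1)*(-15))*(3 - 19) = (((256 + 12) + 0)*(-15))*(-16) = ((268 + 0)*(-15))*(-16) = (268*(-15))*(-16) = -4020*(-16) = 64320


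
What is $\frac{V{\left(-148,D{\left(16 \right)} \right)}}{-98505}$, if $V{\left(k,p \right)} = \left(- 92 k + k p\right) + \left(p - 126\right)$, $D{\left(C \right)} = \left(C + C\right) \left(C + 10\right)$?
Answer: $\frac{108814}{98505} \approx 1.1047$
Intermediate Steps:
$D{\left(C \right)} = 2 C \left(10 + C\right)$
$V{\left(k,p \right)} = -126 + p - 92 k + k p$ ($V{\left(k,p \right)} = \left(- 92 k + k p\right) + \left(-126 + p\right) = -126 + p - 92 k + k p$)
$\frac{V{\left(-148,D{\left(16 \right)} \right)}}{-98505} = \frac{-126 + 2 \cdot 16 \left(10 + 16\right) - -13616 - 148 \cdot 2 \cdot 16 \left(10 + 16\right)}{-98505} = \left(-126 + 2 \cdot 16 \cdot 26 + 13616 - 148 \cdot 2 \cdot 16 \cdot 26\right) \left(- \frac{1}{98505}\right) = \left(-126 + 832 + 13616 - 123136\right) \left(- \frac{1}{98505}\right) = \left(-108814\right) \left(- \frac{1}{98505}\right) = \frac{108814}{98505}$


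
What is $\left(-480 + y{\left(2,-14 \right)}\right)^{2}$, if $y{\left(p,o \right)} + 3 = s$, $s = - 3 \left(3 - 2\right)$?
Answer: $236196$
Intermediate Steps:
$s = -3$ ($s = \left(-3\right) 1 = -3$)
$y{\left(p,o \right)} = -6$ ($y{\left(p,o \right)} = -3 - 3 = -6$)
$\left(-480 + y{\left(2,-14 \right)}\right)^{2} = \left(-480 - 6\right)^{2} = \left(-486\right)^{2} = 236196$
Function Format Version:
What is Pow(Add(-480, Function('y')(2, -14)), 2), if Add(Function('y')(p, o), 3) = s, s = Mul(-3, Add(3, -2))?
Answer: 236196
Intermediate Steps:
s = -3 (s = Mul(-3, 1) = -3)
Function('y')(p, o) = -6 (Function('y')(p, o) = Add(-3, -3) = -6)
Pow(Add(-480, Function('y')(2, -14)), 2) = Pow(Add(-480, -6), 2) = Pow(-486, 2) = 236196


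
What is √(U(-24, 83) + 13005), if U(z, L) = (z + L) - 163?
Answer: √12901 ≈ 113.58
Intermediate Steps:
U(z, L) = -163 + L + z (U(z, L) = (L + z) - 163 = -163 + L + z)
√(U(-24, 83) + 13005) = √((-163 + 83 - 24) + 13005) = √(-104 + 13005) = √12901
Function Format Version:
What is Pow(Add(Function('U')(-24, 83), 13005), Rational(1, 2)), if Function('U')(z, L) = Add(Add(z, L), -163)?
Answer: Pow(12901, Rational(1, 2)) ≈ 113.58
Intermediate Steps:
Function('U')(z, L) = Add(-163, L, z) (Function('U')(z, L) = Add(Add(L, z), -163) = Add(-163, L, z))
Pow(Add(Function('U')(-24, 83), 13005), Rational(1, 2)) = Pow(Add(Add(-163, 83, -24), 13005), Rational(1, 2)) = Pow(Add(-104, 13005), Rational(1, 2)) = Pow(12901, Rational(1, 2))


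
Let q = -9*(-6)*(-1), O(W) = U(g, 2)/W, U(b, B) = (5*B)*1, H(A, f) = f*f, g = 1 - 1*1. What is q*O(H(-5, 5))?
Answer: -108/5 ≈ -21.600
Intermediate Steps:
g = 0 (g = 1 - 1 = 0)
H(A, f) = f**2
U(b, B) = 5*B
O(W) = 10/W (O(W) = (5*2)/W = 10/W)
q = -54 (q = 54*(-1) = -54)
q*O(H(-5, 5)) = -540/(5**2) = -540/25 = -54*2/5 = -108/5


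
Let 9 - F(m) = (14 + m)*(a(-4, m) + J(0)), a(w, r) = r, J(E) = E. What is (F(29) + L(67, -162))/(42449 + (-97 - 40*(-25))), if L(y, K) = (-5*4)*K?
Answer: 1001/21676 ≈ 0.046180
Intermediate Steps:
L(y, K) = -20*K
F(m) = 9 - m*(14 + m) (F(m) = 9 - (14 + m)*(m + 0) = 9 - (14 + m)*m = 9 - m*(14 + m))
(F(29) + L(67, -162))/(42449 + (-97 - 40*(-25))) = ((9 - 1*29² - 14*29) - 20*(-162))/(42449 + (-97 - 40*(-25))) = ((9 - 1*841 - 406) + 3240)/(42449 + (-97 + 1000)) = ((9 - 841 - 406) + 3240)/(42449 + 903) = (-1238 + 3240)/43352 = 2002*(1/43352) = 1001/21676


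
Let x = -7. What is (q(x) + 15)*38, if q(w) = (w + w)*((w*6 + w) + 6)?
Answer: 23446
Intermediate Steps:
q(w) = 2*w*(6 + 7*w) (q(w) = (2*w)*((6*w + w) + 6) = (2*w)*(7*w + 6) = (2*w)*(6 + 7*w) = 2*w*(6 + 7*w))
(q(x) + 15)*38 = (2*(-7)*(6 + 7*(-7)) + 15)*38 = (2*(-7)*(6 - 49) + 15)*38 = (2*(-7)*(-43) + 15)*38 = (602 + 15)*38 = 617*38 = 23446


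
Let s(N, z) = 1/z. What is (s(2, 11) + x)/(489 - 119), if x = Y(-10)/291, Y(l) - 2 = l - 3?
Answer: 17/118437 ≈ 0.00014354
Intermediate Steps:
Y(l) = -1 + l (Y(l) = 2 + (l - 3) = 2 + (-3 + l) = -1 + l)
x = -11/291 (x = (-1 - 10)/291 = -11*1/291 = -11/291 ≈ -0.037801)
(s(2, 11) + x)/(489 - 119) = (1/11 - 11/291)/(489 - 119) = (1/11 - 11/291)/370 = (170/3201)*(1/370) = 17/118437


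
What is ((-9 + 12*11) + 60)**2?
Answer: 33489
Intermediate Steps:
((-9 + 12*11) + 60)**2 = ((-9 + 132) + 60)**2 = (123 + 60)**2 = 183**2 = 33489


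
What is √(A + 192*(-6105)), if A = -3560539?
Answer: I*√4732699 ≈ 2175.5*I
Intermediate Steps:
√(A + 192*(-6105)) = √(-3560539 + 192*(-6105)) = √(-3560539 - 1172160) = √(-4732699) = I*√4732699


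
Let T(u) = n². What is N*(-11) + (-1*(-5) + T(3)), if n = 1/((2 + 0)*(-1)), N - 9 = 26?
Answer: -1519/4 ≈ -379.75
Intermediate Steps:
N = 35 (N = 9 + 26 = 35)
n = -½ (n = 1/(2*(-1)) = 1/(-2) = 1*(-½) = -½ ≈ -0.50000)
T(u) = ¼ (T(u) = (-½)² = ¼)
N*(-11) + (-1*(-5) + T(3)) = 35*(-11) + (-1*(-5) + ¼) = -385 + (5 + ¼) = -385 + 21/4 = -1519/4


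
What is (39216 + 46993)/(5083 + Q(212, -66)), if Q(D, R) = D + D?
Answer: 86209/5507 ≈ 15.654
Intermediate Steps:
Q(D, R) = 2*D
(39216 + 46993)/(5083 + Q(212, -66)) = (39216 + 46993)/(5083 + 2*212) = 86209/(5083 + 424) = 86209/5507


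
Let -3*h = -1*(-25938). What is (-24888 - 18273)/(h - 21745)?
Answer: 43161/30391 ≈ 1.4202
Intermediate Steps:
h = -8646 (h = -(-1)*(-25938)/3 = -1/3*25938 = -8646)
(-24888 - 18273)/(h - 21745) = (-24888 - 18273)/(-8646 - 21745) = -43161/(-30391) = -43161*(-1/30391) = 43161/30391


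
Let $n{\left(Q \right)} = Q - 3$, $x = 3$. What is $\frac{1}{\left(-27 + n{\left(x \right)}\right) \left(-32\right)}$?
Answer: $\frac{1}{864} \approx 0.0011574$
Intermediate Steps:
$n{\left(Q \right)} = -3 + Q$ ($n{\left(Q \right)} = Q - 3 = -3 + Q$)
$\frac{1}{\left(-27 + n{\left(x \right)}\right) \left(-32\right)} = \frac{1}{\left(-27 + \left(-3 + 3\right)\right) \left(-32\right)} = \frac{1}{\left(-27 + 0\right) \left(-32\right)} = \frac{1}{\left(-27\right) \left(-32\right)} = \frac{1}{864}$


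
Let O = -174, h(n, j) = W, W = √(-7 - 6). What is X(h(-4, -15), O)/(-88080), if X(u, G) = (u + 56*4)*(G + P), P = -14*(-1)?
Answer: 448/1101 + 2*I*√13/1101 ≈ 0.4069 + 0.0065496*I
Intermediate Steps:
W = I*√13 (W = √(-13) = I*√13 ≈ 3.6056*I)
h(n, j) = I*√13
P = 14
X(u, G) = (14 + G)*(224 + u) (X(u, G) = (u + 56*4)*(G + 14) = (u + 224)*(14 + G) = (224 + u)*(14 + G) = (14 + G)*(224 + u))
X(h(-4, -15), O)/(-88080) = (3136 + 14*(I*√13) + 224*(-174) - 174*I*√13)/(-88080) = (3136 + 14*I*√13 - 38976 - 174*I*√13)*(-1/88080) = (-35840 - 160*I*√13)*(-1/88080) = 448/1101 + 2*I*√13/1101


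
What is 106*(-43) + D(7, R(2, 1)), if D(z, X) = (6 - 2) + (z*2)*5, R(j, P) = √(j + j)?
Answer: -4484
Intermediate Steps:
R(j, P) = √2*√j (R(j, P) = √(2*j) = √2*√j)
D(z, X) = 4 + 10*z (D(z, X) = 4 + (2*z)*5 = 4 + 10*z)
106*(-43) + D(7, R(2, 1)) = 106*(-43) + (4 + 10*7) = -4558 + (4 + 70) = -4558 + 74 = -4484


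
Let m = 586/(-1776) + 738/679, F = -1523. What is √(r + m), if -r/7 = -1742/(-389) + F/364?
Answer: I*√3025407135407152314/1524564132 ≈ 1.1409*I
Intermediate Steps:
m = 456397/602952 (m = 586*(-1/1776) + 738*(1/679) = -293/888 + 738/679 = 456397/602952 ≈ 0.75694)
r = -41641/20228 (r = -7*(-1742/(-389) - 1523/364) = -7*(-1742*(-1/389) - 1523*1/364) = -7*(1742/389 - 1523/364) = -7*41641/141596 = -41641/20228 ≈ -2.0586)
√(r + m) = √(-41641/20228 + 456397/602952) = √(-3968881429/3049128264) = I*√3025407135407152314/1524564132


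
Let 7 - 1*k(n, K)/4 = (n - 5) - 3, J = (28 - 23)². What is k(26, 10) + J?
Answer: -19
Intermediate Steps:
J = 25 (J = 5² = 25)
k(n, K) = 60 - 4*n (k(n, K) = 28 - 4*((n - 5) - 3) = 28 - 4*((-5 + n) - 3) = 28 - 4*(-8 + n) = 28 + (32 - 4*n) = 60 - 4*n)
k(26, 10) + J = (60 - 4*26) + 25 = (60 - 104) + 25 = -44 + 25 = -19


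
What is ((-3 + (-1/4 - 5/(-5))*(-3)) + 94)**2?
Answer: 126025/16 ≈ 7876.6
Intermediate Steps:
((-3 + (-1/4 - 5/(-5))*(-3)) + 94)**2 = ((-3 + (-1*1/4 - 5*(-1/5))*(-3)) + 94)**2 = ((-3 + (-1/4 + 1)*(-3)) + 94)**2 = ((-3 + (3/4)*(-3)) + 94)**2 = ((-3 - 9/4) + 94)**2 = (-21/4 + 94)**2 = (355/4)**2 = 126025/16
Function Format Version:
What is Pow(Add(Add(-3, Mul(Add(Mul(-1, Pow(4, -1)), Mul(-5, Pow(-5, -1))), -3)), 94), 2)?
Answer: Rational(126025, 16) ≈ 7876.6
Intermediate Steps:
Pow(Add(Add(-3, Mul(Add(Mul(-1, Pow(4, -1)), Mul(-5, Pow(-5, -1))), -3)), 94), 2) = Pow(Add(Add(-3, Mul(Add(Mul(-1, Rational(1, 4)), Mul(-5, Rational(-1, 5))), -3)), 94), 2) = Pow(Add(Add(-3, Mul(Add(Rational(-1, 4), 1), -3)), 94), 2) = Pow(Add(Add(-3, Mul(Rational(3, 4), -3)), 94), 2) = Pow(Add(Add(-3, Rational(-9, 4)), 94), 2) = Pow(Add(Rational(-21, 4), 94), 2) = Pow(Rational(355, 4), 2) = Rational(126025, 16)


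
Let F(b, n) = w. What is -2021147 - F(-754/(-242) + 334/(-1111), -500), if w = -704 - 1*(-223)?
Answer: -2020666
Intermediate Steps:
w = -481 (w = -704 + 223 = -481)
F(b, n) = -481
-2021147 - F(-754/(-242) + 334/(-1111), -500) = -2021147 - 1*(-481) = -2021147 + 481 = -2020666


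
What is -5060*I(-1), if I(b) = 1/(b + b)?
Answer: 2530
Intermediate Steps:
I(b) = 1/(2*b)
-5060*I(-1) = -2530/(-1) = -2530*(-1) = -5060*(-1/2) = 2530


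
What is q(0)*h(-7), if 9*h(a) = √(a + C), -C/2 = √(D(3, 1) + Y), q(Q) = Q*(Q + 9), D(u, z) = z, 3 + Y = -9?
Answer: 0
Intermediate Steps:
Y = -12 (Y = -3 - 9 = -12)
q(Q) = Q*(9 + Q)
C = -2*I*√11 (C = -2*√(1 - 12) = -2*I*√11 ≈ -6.6332*I)
h(a) = √(a - 2*I*√11)/9
q(0)*h(-7) = (0*(9 + 0))*(√(-7 - 2*I*√11)/9) = (0*9)*(√(-7 - 2*I*√11)/9) = 0*(√(-7 - 2*I*√11)/9) = 0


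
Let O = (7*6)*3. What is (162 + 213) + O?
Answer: 501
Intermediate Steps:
O = 126 (O = 42*3 = 126)
(162 + 213) + O = (162 + 213) + 126 = 375 + 126 = 501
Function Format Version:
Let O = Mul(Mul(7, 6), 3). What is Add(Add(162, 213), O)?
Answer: 501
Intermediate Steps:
O = 126 (O = Mul(42, 3) = 126)
Add(Add(162, 213), O) = Add(Add(162, 213), 126) = Add(375, 126) = 501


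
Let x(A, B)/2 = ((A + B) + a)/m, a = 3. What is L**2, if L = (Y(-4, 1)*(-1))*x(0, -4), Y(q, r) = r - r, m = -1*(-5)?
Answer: 0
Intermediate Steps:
m = 5
Y(q, r) = 0
x(A, B) = 6/5 + 2*A/5 + 2*B/5 (x(A, B) = 2*(((A + B) + 3)/5) = 2*((3 + A + B)*(1/5)) = 2*(3/5 + A/5 + B/5) = 6/5 + 2*A/5 + 2*B/5)
L = 0 (L = (0*(-1))*(6/5 + (2/5)*0 + (2/5)*(-4)) = 0*(6/5 + 0 - 8/5) = 0*(-2/5) = 0)
L**2 = 0**2 = 0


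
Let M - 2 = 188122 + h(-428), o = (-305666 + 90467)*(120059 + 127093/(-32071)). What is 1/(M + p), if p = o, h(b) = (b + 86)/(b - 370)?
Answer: -224497/5800000283248887 ≈ -3.8706e-11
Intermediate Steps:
h(b) = (86 + b)/(-370 + b)
o = -828577502374104/32071 (o = -215199*(120059 + 127093*(-1/32071)) = -215199*(120059 - 127093/32071) = -215199*3850285096/32071 = -828577502374104/32071 ≈ -2.5836e+10)
M = 1316871/7 (M = 2 + (188122 + (86 - 428)/(-370 - 428)) = 2 + (188122 - 342/(-798)) = 2 + (188122 - 1/798*(-342)) = 2 + (188122 + 3/7) = 2 + 1316857/7 = 1316871/7 ≈ 1.8812e+5)
p = -828577502374104/32071 ≈ -2.5836e+10
1/(M + p) = 1/(1316871/7 - 828577502374104/32071) = 1/(-5800000283248887/224497) = -224497/5800000283248887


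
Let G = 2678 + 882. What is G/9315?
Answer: 712/1863 ≈ 0.38218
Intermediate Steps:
G = 3560
G/9315 = 3560/9315 = 3560*(1/9315) = 712/1863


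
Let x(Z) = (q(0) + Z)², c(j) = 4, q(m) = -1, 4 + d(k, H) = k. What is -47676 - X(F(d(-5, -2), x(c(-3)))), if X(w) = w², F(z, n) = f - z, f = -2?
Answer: -47725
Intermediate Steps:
d(k, H) = -4 + k
x(Z) = (-1 + Z)²
F(z, n) = -2 - z
-47676 - X(F(d(-5, -2), x(c(-3)))) = -47676 - (-2 - (-4 - 5))² = -47676 - (-2 - 1*(-9))² = -47676 - (-2 + 9)² = -47676 - 1*7² = -47676 - 1*49 = -47676 - 49 = -47725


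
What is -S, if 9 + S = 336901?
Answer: -336892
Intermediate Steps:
S = 336892 (S = -9 + 336901 = 336892)
-S = -1*336892 = -336892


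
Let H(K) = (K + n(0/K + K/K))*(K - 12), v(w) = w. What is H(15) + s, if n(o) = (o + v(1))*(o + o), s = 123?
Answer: 180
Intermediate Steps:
n(o) = 2*o*(1 + o) (n(o) = (o + 1)*(o + o) = (1 + o)*(2*o) = 2*o*(1 + o))
H(K) = (-12 + K)*(4 + K) (H(K) = (K + 2*(0/K + K/K)*(1 + (0/K + K/K)))*(K - 12) = (K + 2*(0 + 1)*(1 + (0 + 1)))*(-12 + K) = (K + 2*1*(1 + 1))*(-12 + K) = (K + 2*1*2)*(-12 + K) = (K + 4)*(-12 + K) = (4 + K)*(-12 + K) = (-12 + K)*(4 + K))
H(15) + s = (-48 + 15² - 8*15) + 123 = (-48 + 225 - 120) + 123 = 57 + 123 = 180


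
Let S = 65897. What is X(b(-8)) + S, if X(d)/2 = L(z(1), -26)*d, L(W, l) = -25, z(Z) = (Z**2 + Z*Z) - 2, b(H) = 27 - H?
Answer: 64147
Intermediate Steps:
z(Z) = -2 + 2*Z**2 (z(Z) = (Z**2 + Z**2) - 2 = 2*Z**2 - 2 = -2 + 2*Z**2)
X(d) = -50*d (X(d) = 2*(-25*d) = -50*d)
X(b(-8)) + S = -50*(27 - 1*(-8)) + 65897 = -50*(27 + 8) + 65897 = -50*35 + 65897 = -1750 + 65897 = 64147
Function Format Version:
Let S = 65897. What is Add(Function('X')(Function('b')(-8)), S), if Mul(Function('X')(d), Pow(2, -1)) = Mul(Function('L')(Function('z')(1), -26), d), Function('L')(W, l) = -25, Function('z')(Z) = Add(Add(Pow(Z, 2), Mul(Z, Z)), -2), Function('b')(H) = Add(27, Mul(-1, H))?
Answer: 64147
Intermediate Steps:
Function('z')(Z) = Add(-2, Mul(2, Pow(Z, 2))) (Function('z')(Z) = Add(Add(Pow(Z, 2), Pow(Z, 2)), -2) = Add(Mul(2, Pow(Z, 2)), -2) = Add(-2, Mul(2, Pow(Z, 2))))
Function('X')(d) = Mul(-50, d) (Function('X')(d) = Mul(2, Mul(-25, d)) = Mul(-50, d))
Add(Function('X')(Function('b')(-8)), S) = Add(Mul(-50, Add(27, Mul(-1, -8))), 65897) = Add(Mul(-50, Add(27, 8)), 65897) = Add(Mul(-50, 35), 65897) = Add(-1750, 65897) = 64147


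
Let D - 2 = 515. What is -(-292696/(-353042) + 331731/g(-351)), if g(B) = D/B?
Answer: 20553602573785/91261357 ≈ 2.2522e+5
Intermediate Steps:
D = 517 (D = 2 + 515 = 517)
g(B) = 517/B
-(-292696/(-353042) + 331731/g(-351)) = -(-292696/(-353042) + 331731/((517/(-351)))) = -(-292696*(-1/353042) + 331731/((517*(-1/351)))) = -(146348/176521 + 331731/(-517/351)) = -(146348/176521 + 331731*(-351/517)) = -(146348/176521 - 116437581/517) = -1*(-20553602573785/91261357) = 20553602573785/91261357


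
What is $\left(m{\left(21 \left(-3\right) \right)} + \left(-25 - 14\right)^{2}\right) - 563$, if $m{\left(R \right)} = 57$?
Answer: $1015$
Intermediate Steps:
$\left(m{\left(21 \left(-3\right) \right)} + \left(-25 - 14\right)^{2}\right) - 563 = \left(57 + \left(-25 - 14\right)^{2}\right) - 563 = \left(57 + \left(-39\right)^{2}\right) - 563 = \left(57 + 1521\right) - 563 = 1578 - 563 = 1015$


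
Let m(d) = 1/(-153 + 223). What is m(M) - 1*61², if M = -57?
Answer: -260469/70 ≈ -3721.0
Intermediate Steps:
m(d) = 1/70
m(M) - 1*61² = 1/70 - 1*61² = 1/70 - 1*3721 = 1/70 - 3721 = -260469/70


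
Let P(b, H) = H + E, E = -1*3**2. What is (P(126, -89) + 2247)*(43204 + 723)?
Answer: 94399123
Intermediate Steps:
E = -9 (E = -1*9 = -9)
P(b, H) = -9 + H (P(b, H) = H - 9 = -9 + H)
(P(126, -89) + 2247)*(43204 + 723) = ((-9 - 89) + 2247)*(43204 + 723) = (-98 + 2247)*43927 = 2149*43927 = 94399123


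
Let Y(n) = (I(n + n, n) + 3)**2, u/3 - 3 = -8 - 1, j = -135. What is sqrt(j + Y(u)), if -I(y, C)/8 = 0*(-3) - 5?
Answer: sqrt(1714) ≈ 41.401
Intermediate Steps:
I(y, C) = 40 (I(y, C) = -8*(0*(-3) - 5) = -8*(0 - 5) = -8*(-5) = 40)
u = -18 (u = 9 + 3*(-8 - 1) = 9 + 3*(-9) = 9 - 27 = -18)
Y(n) = 1849 (Y(n) = (40 + 3)**2 = 43**2 = 1849)
sqrt(j + Y(u)) = sqrt(-135 + 1849) = sqrt(1714)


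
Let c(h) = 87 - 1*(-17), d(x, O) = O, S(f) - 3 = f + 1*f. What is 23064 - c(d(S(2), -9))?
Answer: 22960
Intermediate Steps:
S(f) = 3 + 2*f (S(f) = 3 + (f + 1*f) = 3 + (f + f) = 3 + 2*f)
c(h) = 104 (c(h) = 87 + 17 = 104)
23064 - c(d(S(2), -9)) = 23064 - 1*104 = 23064 - 104 = 22960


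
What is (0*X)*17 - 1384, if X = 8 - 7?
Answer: -1384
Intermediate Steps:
X = 1
(0*X)*17 - 1384 = (0*1)*17 - 1384 = 0*17 - 1384 = 0 - 1384 = -1384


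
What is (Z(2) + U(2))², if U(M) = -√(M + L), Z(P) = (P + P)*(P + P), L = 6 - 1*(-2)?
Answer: (16 - √10)² ≈ 164.81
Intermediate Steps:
L = 8 (L = 6 + 2 = 8)
Z(P) = 4*P² (Z(P) = (2*P)*(2*P) = 4*P²)
U(M) = -√(8 + M) (U(M) = -√(M + 8) = -√(8 + M))
(Z(2) + U(2))² = (4*2² - √(8 + 2))² = (4*4 - √10)² = (16 - √10)²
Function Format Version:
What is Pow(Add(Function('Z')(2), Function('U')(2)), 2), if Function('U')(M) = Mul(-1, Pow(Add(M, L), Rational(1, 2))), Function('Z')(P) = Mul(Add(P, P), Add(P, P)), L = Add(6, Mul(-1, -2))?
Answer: Pow(Add(16, Mul(-1, Pow(10, Rational(1, 2)))), 2) ≈ 164.81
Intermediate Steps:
L = 8 (L = Add(6, 2) = 8)
Function('Z')(P) = Mul(4, Pow(P, 2)) (Function('Z')(P) = Mul(Mul(2, P), Mul(2, P)) = Mul(4, Pow(P, 2)))
Function('U')(M) = Mul(-1, Pow(Add(8, M), Rational(1, 2))) (Function('U')(M) = Mul(-1, Pow(Add(M, 8), Rational(1, 2))) = Mul(-1, Pow(Add(8, M), Rational(1, 2))))
Pow(Add(Function('Z')(2), Function('U')(2)), 2) = Pow(Add(Mul(4, Pow(2, 2)), Mul(-1, Pow(Add(8, 2), Rational(1, 2)))), 2) = Pow(Add(Mul(4, 4), Mul(-1, Pow(10, Rational(1, 2)))), 2) = Pow(Add(16, Mul(-1, Pow(10, Rational(1, 2)))), 2)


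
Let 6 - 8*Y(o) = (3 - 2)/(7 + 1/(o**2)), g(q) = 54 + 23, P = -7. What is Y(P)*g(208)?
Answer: 155155/2752 ≈ 56.379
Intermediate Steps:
g(q) = 77
Y(o) = 3/4 - 1/(8*(7 + o**(-2))) (Y(o) = 3/4 - (3 - 2)/(8*(7 + 1/(o**2))) = 3/4 - 1/(8*(7 + o**(-2))))
Y(P)*g(208) = ((6 + 41*(-7)**2)/(8*(1 + 7*(-7)**2)))*77 = ((6 + 41*49)/(8*(1 + 7*49)))*77 = ((6 + 2009)/(8*(1 + 343)))*77 = ((1/8)*2015/344)*77 = ((1/8)*(1/344)*2015)*77 = (2015/2752)*77 = 155155/2752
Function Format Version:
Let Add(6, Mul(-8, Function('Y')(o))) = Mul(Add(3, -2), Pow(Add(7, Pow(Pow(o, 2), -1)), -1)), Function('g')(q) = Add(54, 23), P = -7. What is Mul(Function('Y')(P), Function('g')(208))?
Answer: Rational(155155, 2752) ≈ 56.379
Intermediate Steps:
Function('g')(q) = 77
Function('Y')(o) = Add(Rational(3, 4), Mul(Rational(-1, 8), Pow(Add(7, Pow(o, -2)), -1))) (Function('Y')(o) = Add(Rational(3, 4), Mul(Rational(-1, 8), Mul(Add(3, -2), Pow(Add(7, Pow(Pow(o, 2), -1)), -1)))) = Add(Rational(3, 4), Mul(Rational(-1, 8), Mul(1, Pow(Add(7, Pow(o, -2)), -1)))) = Add(Rational(3, 4), Mul(Rational(-1, 8), Pow(Add(7, Pow(o, -2)), -1))))
Mul(Function('Y')(P), Function('g')(208)) = Mul(Mul(Rational(1, 8), Pow(Add(1, Mul(7, Pow(-7, 2))), -1), Add(6, Mul(41, Pow(-7, 2)))), 77) = Mul(Mul(Rational(1, 8), Pow(Add(1, Mul(7, 49)), -1), Add(6, Mul(41, 49))), 77) = Mul(Mul(Rational(1, 8), Pow(Add(1, 343), -1), Add(6, 2009)), 77) = Mul(Mul(Rational(1, 8), Pow(344, -1), 2015), 77) = Mul(Mul(Rational(1, 8), Rational(1, 344), 2015), 77) = Mul(Rational(2015, 2752), 77) = Rational(155155, 2752)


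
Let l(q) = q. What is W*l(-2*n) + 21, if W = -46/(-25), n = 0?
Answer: 21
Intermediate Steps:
W = 46/25 (W = -46*(-1/25) = 46/25 ≈ 1.8400)
W*l(-2*n) + 21 = 46*(-2*0)/25 + 21 = (46/25)*0 + 21 = 0 + 21 = 21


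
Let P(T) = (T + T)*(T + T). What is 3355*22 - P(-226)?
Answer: -130494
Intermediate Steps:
P(T) = 4*T² (P(T) = (2*T)*(2*T) = 4*T²)
3355*22 - P(-226) = 3355*22 - 4*(-226)² = 73810 - 4*51076 = 73810 - 1*204304 = 73810 - 204304 = -130494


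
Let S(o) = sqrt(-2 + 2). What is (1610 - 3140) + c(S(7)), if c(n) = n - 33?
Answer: -1563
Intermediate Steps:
S(o) = 0 (S(o) = sqrt(0) = 0)
c(n) = -33 + n
(1610 - 3140) + c(S(7)) = (1610 - 3140) + (-33 + 0) = -1530 - 33 = -1563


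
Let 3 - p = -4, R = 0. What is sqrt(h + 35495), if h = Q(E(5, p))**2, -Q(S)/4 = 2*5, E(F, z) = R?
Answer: sqrt(37095) ≈ 192.60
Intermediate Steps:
p = 7 (p = 3 - 1*(-4) = 3 + 4 = 7)
E(F, z) = 0
Q(S) = -40 (Q(S) = -8*5 = -4*10 = -40)
h = 1600 (h = (-40)**2 = 1600)
sqrt(h + 35495) = sqrt(1600 + 35495) = sqrt(37095)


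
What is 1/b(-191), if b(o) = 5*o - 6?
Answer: -1/961 ≈ -0.0010406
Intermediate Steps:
b(o) = -6 + 5*o
1/b(-191) = 1/(-6 + 5*(-191)) = 1/(-6 - 955) = 1/(-961) = -1/961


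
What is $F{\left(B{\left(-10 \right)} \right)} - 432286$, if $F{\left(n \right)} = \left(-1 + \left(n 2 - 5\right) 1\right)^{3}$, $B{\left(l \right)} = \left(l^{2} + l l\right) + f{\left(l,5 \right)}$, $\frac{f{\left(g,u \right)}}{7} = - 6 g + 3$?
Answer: $2077120290$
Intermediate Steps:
$f{\left(g,u \right)} = 21 - 42 g$ ($f{\left(g,u \right)} = 7 \left(- 6 g + 3\right) = 7 \left(3 - 6 g\right) = 21 - 42 g$)
$B{\left(l \right)} = 21 - 42 l + 2 l^{2}$ ($B{\left(l \right)} = \left(l^{2} + l l\right) - \left(-21 + 42 l\right) = \left(l^{2} + l^{2}\right) - \left(-21 + 42 l\right) = 2 l^{2} - \left(-21 + 42 l\right) = 21 - 42 l + 2 l^{2}$)
$F{\left(n \right)} = \left(-6 + 2 n\right)^{3}$ ($F{\left(n \right)} = \left(-1 + \left(2 n - 5\right) 1\right)^{3} = \left(-1 + \left(-5 + 2 n\right) 1\right)^{3} = \left(-1 + \left(-5 + 2 n\right)\right)^{3} = \left(-6 + 2 n\right)^{3}$)
$F{\left(B{\left(-10 \right)} \right)} - 432286 = 8 \left(-3 + \left(21 - -420 + 2 \left(-10\right)^{2}\right)\right)^{3} - 432286 = 8 \left(-3 + \left(21 + 420 + 2 \cdot 100\right)\right)^{3} - 432286 = 8 \left(-3 + \left(21 + 420 + 200\right)\right)^{3} - 432286 = 8 \left(-3 + 641\right)^{3} - 432286 = 8 \cdot 638^{3} - 432286 = 8 \cdot 259694072 - 432286 = 2077552576 - 432286 = 2077120290$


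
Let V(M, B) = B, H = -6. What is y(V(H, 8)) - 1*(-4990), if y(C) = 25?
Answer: 5015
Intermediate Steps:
y(V(H, 8)) - 1*(-4990) = 25 - 1*(-4990) = 25 + 4990 = 5015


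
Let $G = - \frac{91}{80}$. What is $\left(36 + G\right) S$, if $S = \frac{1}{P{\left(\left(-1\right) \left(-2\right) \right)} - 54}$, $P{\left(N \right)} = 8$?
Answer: $- \frac{2789}{3680} \approx -0.75788$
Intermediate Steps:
$G = - \frac{91}{80}$ ($G = \left(-91\right) \frac{1}{80} = - \frac{91}{80} \approx -1.1375$)
$S = - \frac{1}{46}$ ($S = \frac{1}{8 - 54} = \frac{1}{-46} = - \frac{1}{46} \approx -0.021739$)
$\left(36 + G\right) S = \left(36 - \frac{91}{80}\right) \left(- \frac{1}{46}\right) = \frac{2789}{80} \left(- \frac{1}{46}\right) = - \frac{2789}{3680}$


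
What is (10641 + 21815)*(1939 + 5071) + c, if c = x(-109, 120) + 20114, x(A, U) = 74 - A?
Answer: 227536857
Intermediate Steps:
c = 20297 (c = (74 - 1*(-109)) + 20114 = (74 + 109) + 20114 = 183 + 20114 = 20297)
(10641 + 21815)*(1939 + 5071) + c = (10641 + 21815)*(1939 + 5071) + 20297 = 32456*7010 + 20297 = 227516560 + 20297 = 227536857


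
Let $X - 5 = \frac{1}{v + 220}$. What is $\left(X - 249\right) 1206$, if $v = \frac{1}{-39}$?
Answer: $- \frac{2524443822}{8579} \approx -2.9426 \cdot 10^{5}$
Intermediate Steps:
$v = - \frac{1}{39} \approx -0.025641$
$X = \frac{42934}{8579}$ ($X = 5 + \frac{1}{- \frac{1}{39} + 220} = 5 + \frac{1}{\frac{8579}{39}} = 5 + \frac{39}{8579} = \frac{42934}{8579} \approx 5.0045$)
$\left(X - 249\right) 1206 = \left(\frac{42934}{8579} - 249\right) 1206 = \left(- \frac{2093237}{8579}\right) 1206 = - \frac{2524443822}{8579}$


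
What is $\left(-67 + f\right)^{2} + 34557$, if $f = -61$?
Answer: $50941$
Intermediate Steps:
$\left(-67 + f\right)^{2} + 34557 = \left(-67 - 61\right)^{2} + 34557 = \left(-128\right)^{2} + 34557 = 16384 + 34557 = 50941$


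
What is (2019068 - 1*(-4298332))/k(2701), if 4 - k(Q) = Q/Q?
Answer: 2105800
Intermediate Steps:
k(Q) = 3 (k(Q) = 4 - Q/Q = 4 - 1*1 = 4 - 1 = 3)
(2019068 - 1*(-4298332))/k(2701) = (2019068 - 1*(-4298332))/3 = (2019068 + 4298332)*(⅓) = 6317400*(⅓) = 2105800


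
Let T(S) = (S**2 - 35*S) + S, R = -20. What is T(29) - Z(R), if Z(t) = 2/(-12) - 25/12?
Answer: -571/4 ≈ -142.75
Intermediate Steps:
T(S) = S**2 - 34*S
Z(t) = -9/4 (Z(t) = 2*(-1/12) - 25*1/12 = -1/6 - 25/12 = -9/4)
T(29) - Z(R) = 29*(-34 + 29) - 1*(-9/4) = 29*(-5) + 9/4 = -145 + 9/4 = -571/4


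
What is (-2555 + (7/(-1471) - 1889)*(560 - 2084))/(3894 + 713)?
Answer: 4231020019/6776897 ≈ 624.33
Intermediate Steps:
(-2555 + (7/(-1471) - 1889)*(560 - 2084))/(3894 + 713) = (-2555 + (7*(-1/1471) - 1889)*(-1524))/4607 = (-2555 + (-7/1471 - 1889)*(-1524))*(1/4607) = (-2555 - 2778726/1471*(-1524))*(1/4607) = (-2555 + 4234778424/1471)*(1/4607) = (4231020019/1471)*(1/4607) = 4231020019/6776897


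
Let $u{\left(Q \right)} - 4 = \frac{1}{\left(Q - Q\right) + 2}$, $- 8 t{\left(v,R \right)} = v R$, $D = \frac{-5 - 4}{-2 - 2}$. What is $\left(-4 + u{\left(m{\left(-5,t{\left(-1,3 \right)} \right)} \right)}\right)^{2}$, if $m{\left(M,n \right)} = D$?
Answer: $\frac{1}{4} \approx 0.25$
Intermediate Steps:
$D = \frac{9}{4}$ ($D = - \frac{9}{-4} = \left(-9\right) \left(- \frac{1}{4}\right) = \frac{9}{4} \approx 2.25$)
$t{\left(v,R \right)} = - \frac{R v}{8}$ ($t{\left(v,R \right)} = - \frac{v R}{8} = - \frac{R v}{8}$)
$m{\left(M,n \right)} = \frac{9}{4}$
$u{\left(Q \right)} = \frac{9}{2}$ ($u{\left(Q \right)} = 4 + \frac{1}{\left(Q - Q\right) + 2} = 4 + \frac{1}{0 + 2} = 4 + \frac{1}{2} = \frac{9}{2}$)
$\left(-4 + u{\left(m{\left(-5,t{\left(-1,3 \right)} \right)} \right)}\right)^{2} = \left(-4 + \frac{9}{2}\right)^{2} = \left(\frac{1}{2}\right)^{2} = \frac{1}{4}$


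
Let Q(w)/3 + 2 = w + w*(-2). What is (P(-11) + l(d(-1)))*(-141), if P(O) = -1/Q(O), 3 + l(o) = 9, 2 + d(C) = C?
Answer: -7567/9 ≈ -840.78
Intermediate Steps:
d(C) = -2 + C
l(o) = 6 (l(o) = -3 + 9 = 6)
Q(w) = -6 - 3*w (Q(w) = -6 + 3*(w + w*(-2)) = -6 + 3*(w - 2*w) = -6 + 3*(-w) = -6 - 3*w)
P(O) = -1/(-6 - 3*O)
(P(-11) + l(d(-1)))*(-141) = (1/(3*(2 - 11)) + 6)*(-141) = ((1/3)/(-9) + 6)*(-141) = ((1/3)*(-1/9) + 6)*(-141) = (-1/27 + 6)*(-141) = (161/27)*(-141) = -7567/9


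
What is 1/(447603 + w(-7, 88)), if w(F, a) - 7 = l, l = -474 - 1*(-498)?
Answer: 1/447634 ≈ 2.2340e-6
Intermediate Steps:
l = 24 (l = -474 + 498 = 24)
w(F, a) = 31 (w(F, a) = 7 + 24 = 31)
1/(447603 + w(-7, 88)) = 1/(447603 + 31) = 1/447634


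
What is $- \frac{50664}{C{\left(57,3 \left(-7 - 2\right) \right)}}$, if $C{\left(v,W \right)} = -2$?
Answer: $25332$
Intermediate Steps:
$- \frac{50664}{C{\left(57,3 \left(-7 - 2\right) \right)}} = - \frac{50664}{-2} = \left(-50664\right) \left(- \frac{1}{2}\right) = 25332$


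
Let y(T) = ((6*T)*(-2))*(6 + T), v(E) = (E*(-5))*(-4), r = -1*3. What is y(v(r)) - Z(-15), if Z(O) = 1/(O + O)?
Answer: -1166399/30 ≈ -38880.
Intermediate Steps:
r = -3
v(E) = 20*E (v(E) = -5*E*(-4) = 20*E)
Z(O) = 1/(2*O)
y(T) = -12*T*(6 + T) (y(T) = (-12*T)*(6 + T) = -12*T*(6 + T))
y(v(r)) - Z(-15) = -12*20*(-3)*(6 + 20*(-3)) - 1/(2*(-15)) = -12*(-60)*(6 - 60) - (-1)/(2*15) = -12*(-60)*(-54) - 1*(-1/30) = -38880 + 1/30 = -1166399/30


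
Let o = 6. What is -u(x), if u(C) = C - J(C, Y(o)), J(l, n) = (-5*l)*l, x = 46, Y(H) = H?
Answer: -10626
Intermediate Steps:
J(l, n) = -5*l²
u(C) = C + 5*C² (u(C) = C - (-5)*C² = C + 5*C²)
-u(x) = -46*(1 + 5*46) = -46*(1 + 230) = -46*231 = -1*10626 = -10626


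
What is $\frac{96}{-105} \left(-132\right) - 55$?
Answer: $\frac{2299}{35} \approx 65.686$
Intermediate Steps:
$\frac{96}{-105} \left(-132\right) - 55 = 96 \left(- \frac{1}{105}\right) \left(-132\right) - 55 = \left(- \frac{32}{35}\right) \left(-132\right) - 55 = \frac{4224}{35} - 55 = \frac{2299}{35}$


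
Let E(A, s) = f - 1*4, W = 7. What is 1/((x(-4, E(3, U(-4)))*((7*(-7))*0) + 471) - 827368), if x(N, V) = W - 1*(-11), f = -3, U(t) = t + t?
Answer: -1/826897 ≈ -1.2093e-6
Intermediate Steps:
U(t) = 2*t
E(A, s) = -7 (E(A, s) = -3 - 1*4 = -3 - 4 = -7)
x(N, V) = 18 (x(N, V) = 7 - 1*(-11) = 7 + 11 = 18)
1/((x(-4, E(3, U(-4)))*((7*(-7))*0) + 471) - 827368) = 1/((18*((7*(-7))*0) + 471) - 827368) = 1/((18*(-49*0) + 471) - 827368) = 1/((18*0 + 471) - 827368) = 1/((0 + 471) - 827368) = 1/(471 - 827368) = 1/(-826897) = -1/826897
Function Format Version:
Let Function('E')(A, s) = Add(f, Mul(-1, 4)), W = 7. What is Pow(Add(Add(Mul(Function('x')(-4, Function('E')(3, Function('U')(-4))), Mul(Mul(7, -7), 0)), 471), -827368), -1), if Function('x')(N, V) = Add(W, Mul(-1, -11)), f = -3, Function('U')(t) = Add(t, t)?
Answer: Rational(-1, 826897) ≈ -1.2093e-6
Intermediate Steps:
Function('U')(t) = Mul(2, t)
Function('E')(A, s) = -7 (Function('E')(A, s) = Add(-3, Mul(-1, 4)) = Add(-3, -4) = -7)
Function('x')(N, V) = 18 (Function('x')(N, V) = Add(7, Mul(-1, -11)) = Add(7, 11) = 18)
Pow(Add(Add(Mul(Function('x')(-4, Function('E')(3, Function('U')(-4))), Mul(Mul(7, -7), 0)), 471), -827368), -1) = Pow(Add(Add(Mul(18, Mul(Mul(7, -7), 0)), 471), -827368), -1) = Pow(Add(Add(Mul(18, Mul(-49, 0)), 471), -827368), -1) = Pow(Add(Add(Mul(18, 0), 471), -827368), -1) = Pow(Add(Add(0, 471), -827368), -1) = Pow(Add(471, -827368), -1) = Pow(-826897, -1) = Rational(-1, 826897)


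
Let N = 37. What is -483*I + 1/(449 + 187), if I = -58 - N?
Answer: 29182861/636 ≈ 45885.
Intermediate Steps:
I = -95 (I = -58 - 1*37 = -58 - 37 = -95)
-483*I + 1/(449 + 187) = -483*(-95) + 1/(449 + 187) = 45885 + 1/636 = 29182861/636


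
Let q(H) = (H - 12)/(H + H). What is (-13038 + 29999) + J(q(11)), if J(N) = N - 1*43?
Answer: 372195/22 ≈ 16918.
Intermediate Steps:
q(H) = (-12 + H)/(2*H) (q(H) = (-12 + H)/((2*H)) = (-12 + H)*(1/(2*H)) = (-12 + H)/(2*H))
J(N) = -43 + N (J(N) = N - 43 = -43 + N)
(-13038 + 29999) + J(q(11)) = (-13038 + 29999) + (-43 + (½)*(-12 + 11)/11) = 16961 + (-43 + (½)*(1/11)*(-1)) = 16961 + (-43 - 1/22) = 16961 - 947/22 = 372195/22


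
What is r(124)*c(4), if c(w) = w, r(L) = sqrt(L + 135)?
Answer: 4*sqrt(259) ≈ 64.374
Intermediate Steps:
r(L) = sqrt(135 + L)
r(124)*c(4) = sqrt(135 + 124)*4 = sqrt(259)*4 = 4*sqrt(259)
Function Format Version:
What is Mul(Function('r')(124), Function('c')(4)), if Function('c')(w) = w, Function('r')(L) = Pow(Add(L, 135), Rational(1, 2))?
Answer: Mul(4, Pow(259, Rational(1, 2))) ≈ 64.374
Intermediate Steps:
Function('r')(L) = Pow(Add(135, L), Rational(1, 2))
Mul(Function('r')(124), Function('c')(4)) = Mul(Pow(Add(135, 124), Rational(1, 2)), 4) = Mul(Pow(259, Rational(1, 2)), 4) = Mul(4, Pow(259, Rational(1, 2)))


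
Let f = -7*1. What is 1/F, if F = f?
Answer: -⅐ ≈ -0.14286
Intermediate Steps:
f = -7
F = -7
1/F = 1/(-7) = -⅐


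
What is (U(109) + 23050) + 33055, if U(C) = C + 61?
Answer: 56275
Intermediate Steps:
U(C) = 61 + C
(U(109) + 23050) + 33055 = ((61 + 109) + 23050) + 33055 = (170 + 23050) + 33055 = 23220 + 33055 = 56275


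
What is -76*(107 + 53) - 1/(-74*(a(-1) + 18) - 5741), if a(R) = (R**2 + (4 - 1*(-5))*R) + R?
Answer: -77909119/6407 ≈ -12160.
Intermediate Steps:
a(R) = R**2 + 10*R (a(R) = (R**2 + (4 + 5)*R) + R = (R**2 + 9*R) + R = R**2 + 10*R)
-76*(107 + 53) - 1/(-74*(a(-1) + 18) - 5741) = -76*(107 + 53) - 1/(-74*(-(10 - 1) + 18) - 5741) = -76*160 - 1/(-74*(-1*9 + 18) - 5741) = -12160 - 1/(-74*(-9 + 18) - 5741) = -12160 - 1/(-74*9 - 5741) = -12160 - 1/(-666 - 5741) = -12160 - 1/(-6407) = -12160 - 1*(-1/6407) = -12160 + 1/6407 = -77909119/6407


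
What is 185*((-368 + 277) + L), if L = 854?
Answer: 141155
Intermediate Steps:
185*((-368 + 277) + L) = 185*((-368 + 277) + 854) = 185*(-91 + 854) = 185*763 = 141155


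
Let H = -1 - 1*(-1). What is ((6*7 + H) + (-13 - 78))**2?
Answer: 2401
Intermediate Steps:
H = 0 (H = -1 + 1 = 0)
((6*7 + H) + (-13 - 78))**2 = ((6*7 + 0) + (-13 - 78))**2 = ((42 + 0) - 91)**2 = (42 - 91)**2 = (-49)**2 = 2401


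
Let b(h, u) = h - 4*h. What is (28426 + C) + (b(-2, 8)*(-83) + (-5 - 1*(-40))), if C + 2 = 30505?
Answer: 58466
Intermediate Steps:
C = 30503 (C = -2 + 30505 = 30503)
b(h, u) = -3*h
(28426 + C) + (b(-2, 8)*(-83) + (-5 - 1*(-40))) = (28426 + 30503) + (-3*(-2)*(-83) + (-5 - 1*(-40))) = 58929 + (6*(-83) + (-5 + 40)) = 58929 + (-498 + 35) = 58929 - 463 = 58466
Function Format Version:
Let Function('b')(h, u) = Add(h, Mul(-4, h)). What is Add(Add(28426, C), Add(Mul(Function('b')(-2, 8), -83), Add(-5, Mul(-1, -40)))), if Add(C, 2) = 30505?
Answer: 58466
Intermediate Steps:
C = 30503 (C = Add(-2, 30505) = 30503)
Function('b')(h, u) = Mul(-3, h)
Add(Add(28426, C), Add(Mul(Function('b')(-2, 8), -83), Add(-5, Mul(-1, -40)))) = Add(Add(28426, 30503), Add(Mul(Mul(-3, -2), -83), Add(-5, Mul(-1, -40)))) = Add(58929, Add(Mul(6, -83), Add(-5, 40))) = Add(58929, Add(-498, 35)) = Add(58929, -463) = 58466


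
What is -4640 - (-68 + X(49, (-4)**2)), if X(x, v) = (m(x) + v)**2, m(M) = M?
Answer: -8797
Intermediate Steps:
X(x, v) = (v + x)**2 (X(x, v) = (x + v)**2 = (v + x)**2)
-4640 - (-68 + X(49, (-4)**2)) = -4640 - (-68 + ((-4)**2 + 49)**2) = -4640 - (-68 + (16 + 49)**2) = -4640 - (-68 + 65**2) = -4640 - (-68 + 4225) = -4640 - 1*4157 = -4640 - 4157 = -8797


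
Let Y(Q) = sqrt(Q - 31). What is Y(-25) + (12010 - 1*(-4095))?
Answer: 16105 + 2*I*sqrt(14) ≈ 16105.0 + 7.4833*I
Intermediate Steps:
Y(Q) = sqrt(-31 + Q)
Y(-25) + (12010 - 1*(-4095)) = sqrt(-31 - 25) + (12010 - 1*(-4095)) = sqrt(-56) + (12010 + 4095) = 2*I*sqrt(14) + 16105 = 16105 + 2*I*sqrt(14)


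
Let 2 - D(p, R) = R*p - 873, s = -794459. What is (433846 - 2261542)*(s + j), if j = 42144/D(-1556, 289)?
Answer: 654224898893263152/450559 ≈ 1.4520e+12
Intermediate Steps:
D(p, R) = 875 - R*p (D(p, R) = 2 - (R*p - 873) = 2 - (-873 + R*p) = 2 + (873 - R*p) = 875 - R*p)
j = 42144/450559 (j = 42144/(875 - 1*289*(-1556)) = 42144/(875 + 449684) = 42144/450559 ≈ 0.093537)
(433846 - 2261542)*(s + j) = (433846 - 2261542)*(-794459 + 42144/450559) = -1827696*(-357950610437/450559) = 654224898893263152/450559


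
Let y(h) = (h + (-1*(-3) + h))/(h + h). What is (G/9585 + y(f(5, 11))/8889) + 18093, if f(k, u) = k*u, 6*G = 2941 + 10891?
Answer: 33914394161987/1874423430 ≈ 18093.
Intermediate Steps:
G = 6916/3 (G = (2941 + 10891)/6 = (⅙)*13832 = 6916/3 ≈ 2305.3)
y(h) = (3 + 2*h)/(2*h) (y(h) = (h + (3 + h))/((2*h)) = (3 + 2*h)*(1/(2*h)) = (3 + 2*h)/(2*h))
(G/9585 + y(f(5, 11))/8889) + 18093 = ((6916/3)/9585 + ((3/2 + 5*11)/((5*11)))/8889) + 18093 = ((6916/3)*(1/9585) + ((3/2 + 55)/55)*(1/8889)) + 18093 = (6916/28755 + ((1/55)*(113/2))*(1/8889)) + 18093 = (6916/28755 + (113/110)*(1/8889)) + 18093 = (6916/28755 + 113/977790) + 18093 = 451042997/1874423430 + 18093 = 33914394161987/1874423430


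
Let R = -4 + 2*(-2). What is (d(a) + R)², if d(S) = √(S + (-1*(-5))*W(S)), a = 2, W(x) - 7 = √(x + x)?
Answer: (8 - √47)² ≈ 1.3095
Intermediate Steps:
W(x) = 7 + √2*√x (W(x) = 7 + √(x + x) = 7 + √(2*x) = 7 + √2*√x)
d(S) = √(35 + S + 5*√2*√S) (d(S) = √(S + (-1*(-5))*(7 + √2*√S)) = √(S + 5*(7 + √2*√S)) = √(S + (35 + 5*√2*√S)) = √(35 + S + 5*√2*√S))
R = -8 (R = -4 - 4 = -8)
(d(a) + R)² = (√(35 + 2 + 5*√2*√2) - 8)² = (√(35 + 2 + 10) - 8)² = (√47 - 8)² = (-8 + √47)²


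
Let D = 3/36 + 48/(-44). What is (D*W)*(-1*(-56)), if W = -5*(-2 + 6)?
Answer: 37240/33 ≈ 1128.5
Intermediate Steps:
W = -20 (W = -5*4 = -20)
D = -133/132 (D = 3*(1/36) + 48*(-1/44) = 1/12 - 12/11 = -133/132 ≈ -1.0076)
(D*W)*(-1*(-56)) = (-133/132*(-20))*(-1*(-56)) = (665/33)*56 = 37240/33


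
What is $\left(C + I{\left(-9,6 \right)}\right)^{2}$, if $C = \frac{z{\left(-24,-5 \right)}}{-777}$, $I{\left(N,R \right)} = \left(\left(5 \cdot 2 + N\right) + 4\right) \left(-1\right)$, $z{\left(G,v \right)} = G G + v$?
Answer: $\frac{19855936}{603729} \approx 32.889$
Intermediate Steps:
$z{\left(G,v \right)} = v + G^{2}$ ($z{\left(G,v \right)} = G^{2} + v = v + G^{2}$)
$I{\left(N,R \right)} = -14 - N$ ($I{\left(N,R \right)} = \left(\left(10 + N\right) + 4\right) \left(-1\right) = \left(14 + N\right) \left(-1\right) = -14 - N$)
$C = - \frac{571}{777}$ ($C = \frac{-5 + \left(-24\right)^{2}}{-777} = \left(-5 + 576\right) \left(- \frac{1}{777}\right) = 571 \left(- \frac{1}{777}\right) = - \frac{571}{777} \approx -0.73488$)
$\left(C + I{\left(-9,6 \right)}\right)^{2} = \left(- \frac{571}{777} - 5\right)^{2} = \left(- \frac{4456}{777}\right)^{2} = \frac{19855936}{603729}$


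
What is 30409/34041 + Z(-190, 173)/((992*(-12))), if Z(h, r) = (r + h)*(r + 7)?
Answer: 38846183/33768672 ≈ 1.1504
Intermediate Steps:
Z(h, r) = (7 + r)*(h + r) (Z(h, r) = (h + r)*(7 + r) = (7 + r)*(h + r))
30409/34041 + Z(-190, 173)/((992*(-12))) = 30409/34041 + (173² + 7*(-190) + 7*173 - 190*173)/((992*(-12))) = 30409*(1/34041) + (29929 - 1330 + 1211 - 32870)/(-11904) = 30409/34041 - 3060*(-1/11904) = 30409/34041 + 255/992 = 38846183/33768672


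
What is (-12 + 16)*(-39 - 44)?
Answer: -332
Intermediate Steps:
(-12 + 16)*(-39 - 44) = 4*(-83) = -332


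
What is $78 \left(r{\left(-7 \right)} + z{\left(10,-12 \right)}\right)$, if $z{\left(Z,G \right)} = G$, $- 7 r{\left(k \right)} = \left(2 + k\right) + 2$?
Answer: $- \frac{6318}{7} \approx -902.57$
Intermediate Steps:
$r{\left(k \right)} = - \frac{4}{7} - \frac{k}{7}$ ($r{\left(k \right)} = - \frac{\left(2 + k\right) + 2}{7} = - \frac{4 + k}{7} = - \frac{4}{7} - \frac{k}{7}$)
$78 \left(r{\left(-7 \right)} + z{\left(10,-12 \right)}\right) = 78 \left(\left(- \frac{4}{7} - -1\right) - 12\right) = 78 \left(\left(- \frac{4}{7} + 1\right) - 12\right) = 78 \left(\frac{3}{7} - 12\right) = 78 \left(- \frac{81}{7}\right) = - \frac{6318}{7}$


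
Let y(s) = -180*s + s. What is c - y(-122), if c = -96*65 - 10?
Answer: -28088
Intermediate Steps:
c = -6250 (c = -6240 - 10 = -6250)
y(s) = -179*s
c - y(-122) = -6250 - (-179)*(-122) = -6250 - 1*21838 = -6250 - 21838 = -28088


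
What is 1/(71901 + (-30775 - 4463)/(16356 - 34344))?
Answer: 2998/215565071 ≈ 1.3908e-5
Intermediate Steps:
1/(71901 + (-30775 - 4463)/(16356 - 34344)) = 1/(71901 - 35238/(-17988)) = 1/(71901 - 35238*(-1/17988)) = 1/(71901 + 5873/2998) = 1/(215565071/2998) = 2998/215565071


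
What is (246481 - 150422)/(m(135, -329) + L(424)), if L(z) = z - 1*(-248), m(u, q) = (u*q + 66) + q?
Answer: -96059/44006 ≈ -2.1829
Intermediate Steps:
m(u, q) = 66 + q + q*u (m(u, q) = (q*u + 66) + q = (66 + q*u) + q = 66 + q + q*u)
L(z) = 248 + z (L(z) = z + 248 = 248 + z)
(246481 - 150422)/(m(135, -329) + L(424)) = (246481 - 150422)/((66 - 329 - 329*135) + (248 + 424)) = 96059/((66 - 329 - 44415) + 672) = 96059/(-44678 + 672) = 96059/(-44006) = 96059*(-1/44006) = -96059/44006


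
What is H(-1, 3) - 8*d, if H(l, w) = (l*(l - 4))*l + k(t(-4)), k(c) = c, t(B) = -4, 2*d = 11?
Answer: -53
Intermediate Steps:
d = 11/2 (d = (½)*11 = 11/2 ≈ 5.5000)
H(l, w) = -4 + l²*(-4 + l) (H(l, w) = (l*(l - 4))*l - 4 = (l*(-4 + l))*l - 4 = l²*(-4 + l) - 4 = -4 + l²*(-4 + l))
H(-1, 3) - 8*d = (-4 + (-1)³ - 4*(-1)²) - 8*11/2 = (-4 - 1 - 4*1) - 44 = (-4 - 1 - 4) - 44 = -9 - 44 = -53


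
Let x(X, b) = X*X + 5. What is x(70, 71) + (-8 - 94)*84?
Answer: -3663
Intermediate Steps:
x(X, b) = 5 + X² (x(X, b) = X² + 5 = 5 + X²)
x(70, 71) + (-8 - 94)*84 = (5 + 70²) + (-8 - 94)*84 = (5 + 4900) - 102*84 = 4905 - 8568 = -3663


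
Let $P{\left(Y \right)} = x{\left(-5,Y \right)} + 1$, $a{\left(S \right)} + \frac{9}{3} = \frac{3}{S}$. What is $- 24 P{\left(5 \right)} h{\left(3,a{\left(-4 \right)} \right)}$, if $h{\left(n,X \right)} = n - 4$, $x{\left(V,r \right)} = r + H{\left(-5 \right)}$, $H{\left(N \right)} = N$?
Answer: $24$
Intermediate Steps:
$a{\left(S \right)} = -3 + \frac{3}{S}$
$x{\left(V,r \right)} = -5 + r$ ($x{\left(V,r \right)} = r - 5 = -5 + r$)
$h{\left(n,X \right)} = -4 + n$
$P{\left(Y \right)} = -4 + Y$ ($P{\left(Y \right)} = \left(-5 + Y\right) + 1 = -4 + Y$)
$- 24 P{\left(5 \right)} h{\left(3,a{\left(-4 \right)} \right)} = - 24 \left(-4 + 5\right) \left(-4 + 3\right) = \left(-24\right) 1 \left(-1\right) = \left(-24\right) \left(-1\right) = 24$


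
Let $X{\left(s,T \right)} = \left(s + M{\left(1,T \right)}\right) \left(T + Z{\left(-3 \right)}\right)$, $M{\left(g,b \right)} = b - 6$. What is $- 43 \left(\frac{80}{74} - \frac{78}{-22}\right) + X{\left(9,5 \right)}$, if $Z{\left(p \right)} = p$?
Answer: $- \frac{74457}{407} \approx -182.94$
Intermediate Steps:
$M{\left(g,b \right)} = -6 + b$ ($M{\left(g,b \right)} = b - 6 = -6 + b$)
$X{\left(s,T \right)} = \left(-3 + T\right) \left(-6 + T + s\right)$ ($X{\left(s,T \right)} = \left(s + \left(-6 + T\right)\right) \left(T - 3\right) = \left(-6 + T + s\right) \left(-3 + T\right) = \left(-3 + T\right) \left(-6 + T + s\right)$)
$- 43 \left(\frac{80}{74} - \frac{78}{-22}\right) + X{\left(9,5 \right)} = - 43 \left(\frac{80}{74} - \frac{78}{-22}\right) + \left(18 + 5^{2} - 45 - 27 + 5 \cdot 9\right) = - 43 \left(80 \cdot \frac{1}{74} - - \frac{39}{11}\right) + \left(18 + 25 - 45 - 27 + 45\right) = - 43 \left(\frac{40}{37} + \frac{39}{11}\right) + 16 = \left(-43\right) \frac{1883}{407} + 16 = - \frac{80969}{407} + 16 = - \frac{74457}{407}$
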